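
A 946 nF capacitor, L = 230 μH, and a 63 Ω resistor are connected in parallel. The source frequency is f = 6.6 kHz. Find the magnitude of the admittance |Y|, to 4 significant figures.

67.51 mS

ω = 2πf = 41470 rad/s
X_L = ωL = 9.538 Ω
X_C = 1/(ωC) = 25.49 Ω
Parallel: admittances add. Y = 1/R + 1/(jωL) + jωC
Y = (0.01587 − j0.06562) S
|Y| = 0.06751 S → |Z| = 1/|Y| = 14.81 Ω, ∠Z = −∠Y = 76.40°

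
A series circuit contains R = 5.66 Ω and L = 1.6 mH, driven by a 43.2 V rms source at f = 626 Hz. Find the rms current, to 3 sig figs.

ω = 2πf = 3933 rad/s
X_L = ωL = 6.29 Ω
Z = 5.66 + j6.29 Ω
|Z| = √(5.66² + 6.29²) = 8.46 Ω
I = V/|Z| = 43.2/8.46 = 5.10 A

5.10 A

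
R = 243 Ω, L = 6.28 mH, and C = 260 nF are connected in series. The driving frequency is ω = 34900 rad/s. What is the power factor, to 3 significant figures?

0.912

X_L = ωL = 219 Ω
X_C = 1/(ωC) = 110 Ω
Net reactance X = X_L − X_C = 109 Ω
Z = 243 + j109 Ω
|Z| = √(243² + 109²) = 266 Ω
∠Z = arctan(109/243) = 24.2°
cos φ = cos(24.2°) = 0.912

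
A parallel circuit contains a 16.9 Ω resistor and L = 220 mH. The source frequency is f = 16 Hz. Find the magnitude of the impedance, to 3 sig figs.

ω = 2πf = 100.5 rad/s
X_L = ωL = 22.1 Ω
Parallel: admittances add. Y = 1/R + 1/(jωL)
Y = (0.0592 − j0.0452) S
|Y| = 0.0745 S → |Z| = 1/|Y| = 13.4 Ω, ∠Z = −∠Y = 37.4°

13.4 Ω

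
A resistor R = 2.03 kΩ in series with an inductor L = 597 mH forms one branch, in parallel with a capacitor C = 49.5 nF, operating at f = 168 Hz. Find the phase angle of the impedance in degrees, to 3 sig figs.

11.0°

ω = 2πf = 1056 rad/s
X_L = ωL = 630 Ω
X_C = 1/(ωC) = 19100 Ω
Branch 1 (R+jX_L): Z₁ = 2030 + j630 Ω, |Z₁| = 2130 Ω
Branch 2 (−jX_C): Z₂ = −j19100 Ω
Parallel: Z = Z₁Z₂/(Z₁+Z₂), |Z| = 2180 Ω, ∠Z = 11.0°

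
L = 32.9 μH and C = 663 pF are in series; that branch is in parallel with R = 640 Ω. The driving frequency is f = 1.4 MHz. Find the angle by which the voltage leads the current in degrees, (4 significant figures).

79.56°

ω = 2πf = 8.796e+06 rad/s
X_L = ωL = 289.4 Ω
X_C = 1/(ωC) = 171.5 Ω
Branch 1: Z₁ = R = 640.0 Ω
Branch 2 (series LC): Z₂ = j(X_L − X_C) = j117.9 Ω
Parallel: Z = Z₁Z₂/(Z₁+Z₂), |Z| = 116.0 Ω, ∠Z = 79.56°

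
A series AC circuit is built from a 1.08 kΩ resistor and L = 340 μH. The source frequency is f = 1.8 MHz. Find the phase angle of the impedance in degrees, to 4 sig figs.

ω = 2πf = 1.131e+07 rad/s
X_L = ωL = 3845 Ω
Z = 1080 + j3845 Ω
|Z| = √(1080² + 3845²) = 3994 Ω
∠Z = arctan(3845/1080) = 74.31°

74.31°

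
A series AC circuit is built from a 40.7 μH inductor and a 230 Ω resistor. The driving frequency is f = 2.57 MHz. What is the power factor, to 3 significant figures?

0.330

ω = 2πf = 1.615e+07 rad/s
X_L = ωL = 657 Ω
Z = 230 + j657 Ω
|Z| = √(230² + 657²) = 696 Ω
∠Z = arctan(657/230) = 70.7°
cos φ = cos(70.7°) = 0.330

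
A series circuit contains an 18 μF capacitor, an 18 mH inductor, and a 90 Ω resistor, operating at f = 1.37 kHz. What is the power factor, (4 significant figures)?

0.5183

ω = 2πf = 8608 rad/s
X_L = ωL = 154.9 Ω
X_C = 1/(ωC) = 6.454 Ω
Net reactance X = X_L − X_C = 148.5 Ω
Z = 90.00 + j148.5 Ω
|Z| = √(90.00² + 148.5²) = 173.6 Ω
∠Z = arctan(148.5/90.00) = 58.78°
cos φ = cos(58.78°) = 0.5183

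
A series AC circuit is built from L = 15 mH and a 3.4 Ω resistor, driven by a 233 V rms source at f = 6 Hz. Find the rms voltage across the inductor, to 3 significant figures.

ω = 2πf = 37.70 rad/s
X_L = ωL = 0.565 Ω
Z = 3.40 + j0.565 Ω
|Z| = √(3.40² + 0.565²) = 3.45 Ω
I = V/|Z| = 67.6 A
V_L = I·|Z_L| = 67.6 × 0.565 = 38.2 V

38.2 V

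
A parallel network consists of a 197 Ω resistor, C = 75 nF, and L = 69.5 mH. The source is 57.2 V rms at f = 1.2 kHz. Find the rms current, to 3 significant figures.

300 mA

ω = 2πf = 7540 rad/s
X_L = ωL = 524 Ω
X_C = 1/(ωC) = 1770 Ω
Parallel: admittances add. Y = 1/R + 1/(jωL) + jωC
Y = (0.00508 − j0.00134) S
|Y| = 0.00525 S → |Z| = 1/|Y| = 190 Ω, ∠Z = −∠Y = 14.8°
I = V/|Z| = 57.2/190 = 300 mA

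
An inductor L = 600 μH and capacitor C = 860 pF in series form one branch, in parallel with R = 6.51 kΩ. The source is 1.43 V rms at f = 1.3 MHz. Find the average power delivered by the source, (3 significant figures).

ω = 2πf = 8.168e+06 rad/s
X_L = ωL = 4900 Ω
X_C = 1/(ωC) = 142 Ω
Branch 1: Z₁ = R = 6510 Ω
Branch 2 (series LC): Z₂ = j(X_L − X_C) = j4760 Ω
Parallel: Z = Z₁Z₂/(Z₁+Z₂), |Z| = 3840 Ω, ∠Z = 53.8°
I = V/|Z| = 372 μA
P = VI cos φ = 1.43 × 0.000372 × cos(53.8°) = 314 μW

314 μW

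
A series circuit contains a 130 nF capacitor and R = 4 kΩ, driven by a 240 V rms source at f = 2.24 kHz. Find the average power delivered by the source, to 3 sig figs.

14.1 W

ω = 2πf = 14070 rad/s
X_C = 1/(ωC) = 547 Ω
Z = 4000 − j547 Ω
|Z| = √(4000² + 547²) = 4040 Ω
∠Z = arctan(-547/4000) = -7.78°
I = V/|Z| = 59.4 mA
P = VI cos φ = 240 × 0.0594 × cos(-7.78°) = 14.1 W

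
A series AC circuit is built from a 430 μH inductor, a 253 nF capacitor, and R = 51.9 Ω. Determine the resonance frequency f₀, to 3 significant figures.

ω₀ = 1/√(LC) = 1/√(0.00043 × 2.53e-07) = 95880 rad/s
f₀ = ω₀/(2π) = 15.3 kHz

15.3 kHz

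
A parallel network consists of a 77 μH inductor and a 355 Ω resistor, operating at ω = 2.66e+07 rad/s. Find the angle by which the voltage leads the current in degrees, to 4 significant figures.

9.833°

X_L = ωL = 2048 Ω
Parallel: admittances add. Y = 1/R + 1/(jωL)
Y = (0.002817 − j0.0004882) S
|Y| = 0.002859 S → |Z| = 1/|Y| = 349.8 Ω, ∠Z = −∠Y = 9.833°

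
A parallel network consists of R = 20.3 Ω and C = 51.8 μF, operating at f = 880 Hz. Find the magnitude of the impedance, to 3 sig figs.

3.44 Ω

ω = 2πf = 5529 rad/s
X_C = 1/(ωC) = 3.49 Ω
Parallel: admittances add. Y = 1/R + jωC
Y = (0.0493 + j0.286) S
|Y| = 0.291 S → |Z| = 1/|Y| = 3.44 Ω, ∠Z = −∠Y = -80.2°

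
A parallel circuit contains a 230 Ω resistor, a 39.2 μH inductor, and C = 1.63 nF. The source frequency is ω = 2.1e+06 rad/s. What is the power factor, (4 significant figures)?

0.4460

X_L = ωL = 82.32 Ω
X_C = 1/(ωC) = 292.1 Ω
Parallel: admittances add. Y = 1/R + 1/(jωL) + jωC
Y = (0.004348 − j0.008725) S
|Y| = 0.009748 S → |Z| = 1/|Y| = 102.6 Ω, ∠Z = −∠Y = 63.51°
cos φ = cos(63.51°) = 0.4460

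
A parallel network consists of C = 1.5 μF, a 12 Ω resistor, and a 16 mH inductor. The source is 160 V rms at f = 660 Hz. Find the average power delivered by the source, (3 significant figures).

ω = 2πf = 4147 rad/s
X_L = ωL = 66.4 Ω
X_C = 1/(ωC) = 161 Ω
Parallel: admittances add. Y = 1/R + 1/(jωL) + jωC
Y = (0.0833 − j0.00885) S
|Y| = 0.0838 S → |Z| = 1/|Y| = 11.9 Ω, ∠Z = −∠Y = 6.06°
I = V/|Z| = 13.4 A
P = VI cos φ = 160 × 13.4 × cos(6.06°) = 2.13 kW

2.13 kW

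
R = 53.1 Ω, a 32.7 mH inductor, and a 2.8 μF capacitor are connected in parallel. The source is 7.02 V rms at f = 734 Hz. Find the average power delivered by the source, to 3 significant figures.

928 mW

ω = 2πf = 4612 rad/s
X_L = ωL = 151 Ω
X_C = 1/(ωC) = 77.4 Ω
Parallel: admittances add. Y = 1/R + 1/(jωL) + jωC
Y = (0.0188 + j0.00628) S
|Y| = 0.0199 S → |Z| = 1/|Y| = 50.4 Ω, ∠Z = −∠Y = -18.4°
I = V/|Z| = 139 mA
P = VI cos φ = 7.02 × 0.139 × cos(-18.4°) = 928 mW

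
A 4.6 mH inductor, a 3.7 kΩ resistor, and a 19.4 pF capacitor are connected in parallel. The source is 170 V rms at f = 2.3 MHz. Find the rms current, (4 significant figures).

ω = 2πf = 1.445e+07 rad/s
X_L = ωL = 66480 Ω
X_C = 1/(ωC) = 3567 Ω
Parallel: admittances add. Y = 1/R + 1/(jωL) + jωC
Y = (0.0002703 + j0.0002653) S
|Y| = 0.0003787 S → |Z| = 1/|Y| = 2640 Ω, ∠Z = −∠Y = -44.47°
I = V/|Z| = 170/2640 = 64.38 mA

64.38 mA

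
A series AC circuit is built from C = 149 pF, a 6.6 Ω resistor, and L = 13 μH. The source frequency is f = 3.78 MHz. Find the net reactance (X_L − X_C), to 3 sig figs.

26.2 Ω

ω = 2πf = 2.375e+07 rad/s
X_L = ωL = 309 Ω
X_C = 1/(ωC) = 283 Ω
X = 309 − 283 = 26.2 Ω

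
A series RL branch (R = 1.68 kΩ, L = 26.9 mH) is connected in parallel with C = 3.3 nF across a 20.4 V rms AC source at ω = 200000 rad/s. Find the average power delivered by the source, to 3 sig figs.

X_L = ωL = 5380 Ω
X_C = 1/(ωC) = 1520 Ω
Branch 1 (R+jX_L): Z₁ = 1680 + j5380 Ω, |Z₁| = 5640 Ω
Branch 2 (−jX_C): Z₂ = −j1520 Ω
Parallel: Z = Z₁Z₂/(Z₁+Z₂), |Z| = 2030 Ω, ∠Z = -83.8°
I = V/|Z| = 10.1 mA
P = VI cos φ = 20.4 × 0.0101 × cos(-83.8°) = 22.0 mW

22.0 mW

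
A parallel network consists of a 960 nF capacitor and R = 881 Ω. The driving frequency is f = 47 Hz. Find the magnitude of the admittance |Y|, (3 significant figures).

ω = 2πf = 295.3 rad/s
X_C = 1/(ωC) = 3530 Ω
Parallel: admittances add. Y = 1/R + jωC
Y = (0.00114 + j0.000283) S
|Y| = 0.00117 S → |Z| = 1/|Y| = 855 Ω, ∠Z = −∠Y = -14.0°

1.17 mS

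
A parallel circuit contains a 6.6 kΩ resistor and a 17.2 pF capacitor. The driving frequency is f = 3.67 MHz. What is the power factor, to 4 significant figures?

ω = 2πf = 2.306e+07 rad/s
X_C = 1/(ωC) = 2521 Ω
Parallel: admittances add. Y = 1/R + jωC
Y = (0.0001515 + j0.0003966) S
|Y| = 0.0004246 S → |Z| = 1/|Y| = 2355 Ω, ∠Z = −∠Y = -69.09°
cos φ = cos(-69.09°) = 0.3569

0.3569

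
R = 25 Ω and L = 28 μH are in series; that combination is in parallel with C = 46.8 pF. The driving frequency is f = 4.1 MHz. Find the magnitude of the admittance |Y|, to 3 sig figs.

185 μS

ω = 2πf = 2.576e+07 rad/s
X_L = ωL = 721 Ω
X_C = 1/(ωC) = 829 Ω
Branch 1 (R+jX_L): Z₁ = 25.0 + j721 Ω, |Z₁| = 722 Ω
Branch 2 (−jX_C): Z₂ = −j829 Ω
Parallel: Z = Z₁Z₂/(Z₁+Z₂), |Z| = 5390 Ω, ∠Z = 75.0°
|Y| = 1/|Z| = 185 μS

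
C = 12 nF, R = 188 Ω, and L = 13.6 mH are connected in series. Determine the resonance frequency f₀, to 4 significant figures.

12.46 kHz

ω₀ = 1/√(LC) = 1/√(0.0136 × 1.2e-08) = 78280 rad/s
f₀ = ω₀/(2π) = 12.46 kHz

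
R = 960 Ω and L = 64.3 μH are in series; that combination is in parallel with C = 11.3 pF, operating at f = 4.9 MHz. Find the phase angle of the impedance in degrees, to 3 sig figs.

ω = 2πf = 3.079e+07 rad/s
X_L = ωL = 1980 Ω
X_C = 1/(ωC) = 2870 Ω
Branch 1 (R+jX_L): Z₁ = 960 + j1980 Ω, |Z₁| = 2200 Ω
Branch 2 (−jX_C): Z₂ = −j2870 Ω
Parallel: Z = Z₁Z₂/(Z₁+Z₂), |Z| = 4820 Ω, ∠Z = 17.1°

17.1°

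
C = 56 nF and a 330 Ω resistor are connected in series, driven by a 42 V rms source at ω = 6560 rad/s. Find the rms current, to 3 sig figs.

X_C = 1/(ωC) = 2720 Ω
Z = 330 − j2720 Ω
|Z| = √(330² + 2720²) = 2740 Ω
I = V/|Z| = 42/2740 = 15.3 mA

15.3 mA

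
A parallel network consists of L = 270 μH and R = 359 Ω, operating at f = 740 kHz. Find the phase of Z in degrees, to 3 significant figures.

16.0°

ω = 2πf = 4.65e+06 rad/s
X_L = ωL = 1260 Ω
Parallel: admittances add. Y = 1/R + 1/(jωL)
Y = (0.00279 − j0.000797) S
|Y| = 0.00290 S → |Z| = 1/|Y| = 345 Ω, ∠Z = −∠Y = 16.0°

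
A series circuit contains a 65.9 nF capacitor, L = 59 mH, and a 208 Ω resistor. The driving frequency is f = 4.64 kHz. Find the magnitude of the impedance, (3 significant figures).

ω = 2πf = 29150 rad/s
X_L = ωL = 1720 Ω
X_C = 1/(ωC) = 520 Ω
Net reactance X = X_L − X_C = 1200 Ω
Z = 208 + j1200 Ω
|Z| = √(208² + 1200²) = 1220 Ω

1220 Ω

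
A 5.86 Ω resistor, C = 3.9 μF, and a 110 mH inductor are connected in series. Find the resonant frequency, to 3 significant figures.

ω₀ = 1/√(LC) = 1/√(0.11 × 3.9e-06) = 1527 rad/s
f₀ = ω₀/(2π) = 243 Hz

243 Hz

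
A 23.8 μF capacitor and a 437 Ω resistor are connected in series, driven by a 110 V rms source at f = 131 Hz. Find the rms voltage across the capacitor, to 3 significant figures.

12.8 V

ω = 2πf = 823.1 rad/s
X_C = 1/(ωC) = 51.0 Ω
Z = 437 − j51.0 Ω
|Z| = √(437² + 51.0²) = 440 Ω
I = V/|Z| = 250 mA
V_C = I·|Z_C| = 0.250 × 51.0 = 12.8 V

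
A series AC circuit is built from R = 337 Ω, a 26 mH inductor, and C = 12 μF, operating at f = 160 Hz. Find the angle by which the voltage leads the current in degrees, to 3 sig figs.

-9.56°

ω = 2πf = 1005 rad/s
X_L = ωL = 26.1 Ω
X_C = 1/(ωC) = 82.9 Ω
Net reactance X = X_L − X_C = -56.8 Ω
Z = 337 − j56.8 Ω
|Z| = √(337² + 56.8²) = 342 Ω
∠Z = arctan(-56.8/337) = -9.56°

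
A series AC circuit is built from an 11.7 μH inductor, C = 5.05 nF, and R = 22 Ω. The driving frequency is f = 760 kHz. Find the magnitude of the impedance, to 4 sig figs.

26.29 Ω

ω = 2πf = 4.775e+06 rad/s
X_L = ωL = 55.87 Ω
X_C = 1/(ωC) = 41.47 Ω
Net reactance X = X_L − X_C = 14.40 Ω
Z = 22.00 + j14.40 Ω
|Z| = √(22.00² + 14.40²) = 26.29 Ω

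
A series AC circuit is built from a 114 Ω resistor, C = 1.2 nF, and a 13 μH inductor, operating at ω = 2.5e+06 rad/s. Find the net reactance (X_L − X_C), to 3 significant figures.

-301 Ω

X_L = ωL = 32.5 Ω
X_C = 1/(ωC) = 333 Ω
X = 32.5 − 333 = -301 Ω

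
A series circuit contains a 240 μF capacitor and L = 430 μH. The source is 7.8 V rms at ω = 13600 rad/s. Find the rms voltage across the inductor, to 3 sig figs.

8.23 V

X_L = ωL = 5.85 Ω
X_C = 1/(ωC) = 0.306 Ω
Net reactance X = X_L − X_C = 5.54 Ω
Z = j5.54 Ω
|Z| = √(0² + 5.54²) = 5.54 Ω
I = V/|Z| = 1.41 A
V_L = I·|Z_L| = 1.41 × 5.85 = 8.23 V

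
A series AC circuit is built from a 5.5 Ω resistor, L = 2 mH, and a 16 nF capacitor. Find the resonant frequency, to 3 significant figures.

28.1 kHz

ω₀ = 1/√(LC) = 1/√(0.002 × 1.6e-08) = 176800 rad/s
f₀ = ω₀/(2π) = 28.1 kHz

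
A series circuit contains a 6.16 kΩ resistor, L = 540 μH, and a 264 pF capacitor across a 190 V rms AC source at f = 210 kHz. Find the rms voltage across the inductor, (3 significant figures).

20.7 V

ω = 2πf = 1.319e+06 rad/s
X_L = ωL = 713 Ω
X_C = 1/(ωC) = 2870 Ω
Net reactance X = X_L − X_C = -2160 Ω
Z = 6160 − j2160 Ω
|Z| = √(6160² + 2160²) = 6530 Ω
I = V/|Z| = 29.1 mA
V_L = I·|Z_L| = 0.0291 × 713 = 20.7 V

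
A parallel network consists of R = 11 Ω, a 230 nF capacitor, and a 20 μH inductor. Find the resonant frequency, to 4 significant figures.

ω₀ = 1/√(LC) = 1/√(2e-05 × 2.3e-07) = 466300 rad/s
f₀ = ω₀/(2π) = 74.21 kHz

74.21 kHz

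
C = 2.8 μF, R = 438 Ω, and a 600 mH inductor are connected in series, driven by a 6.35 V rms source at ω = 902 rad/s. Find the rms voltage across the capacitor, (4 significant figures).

X_L = ωL = 541.2 Ω
X_C = 1/(ωC) = 395.9 Ω
Net reactance X = X_L − X_C = 145.3 Ω
Z = 438.0 + j145.3 Ω
|Z| = √(438.0² + 145.3²) = 461.5 Ω
I = V/|Z| = 13.76 mA
V_C = I·|Z_C| = 0.01376 × 395.9 = 5.449 V

5.449 V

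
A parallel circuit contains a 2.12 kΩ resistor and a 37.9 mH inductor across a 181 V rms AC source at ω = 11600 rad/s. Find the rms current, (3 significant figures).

420 mA

X_L = ωL = 440 Ω
Parallel: admittances add. Y = 1/R + 1/(jωL)
Y = (0.000472 − j0.00227) S
|Y| = 0.00232 S → |Z| = 1/|Y| = 430 Ω, ∠Z = −∠Y = 78.3°
I = V/|Z| = 181/430 = 420 mA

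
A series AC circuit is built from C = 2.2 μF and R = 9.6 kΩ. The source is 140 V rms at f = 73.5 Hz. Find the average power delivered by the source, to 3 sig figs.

ω = 2πf = 461.8 rad/s
X_C = 1/(ωC) = 984 Ω
Z = 9600 − j984 Ω
|Z| = √(9600² + 984²) = 9650 Ω
∠Z = arctan(-984/9600) = -5.85°
I = V/|Z| = 14.5 mA
P = VI cos φ = 140 × 0.0145 × cos(-5.85°) = 2.02 W

2.02 W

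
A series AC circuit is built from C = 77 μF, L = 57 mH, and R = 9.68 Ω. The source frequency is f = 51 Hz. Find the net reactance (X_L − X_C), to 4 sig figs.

-22.26 Ω

ω = 2πf = 320.4 rad/s
X_L = ωL = 18.27 Ω
X_C = 1/(ωC) = 40.53 Ω
X = 18.27 − 40.53 = -22.26 Ω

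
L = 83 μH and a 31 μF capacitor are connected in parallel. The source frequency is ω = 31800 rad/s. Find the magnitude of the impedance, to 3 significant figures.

X_L = ωL = 2.64 Ω
X_C = 1/(ωC) = 1.01 Ω
Parallel: admittances add. Y = 1/(jωL) + jωC
Y = (0 + j0.607) S
|Y| = 0.607 S → |Z| = 1/|Y| = 1.65 Ω, ∠Z = −∠Y = -90.0°

1.65 Ω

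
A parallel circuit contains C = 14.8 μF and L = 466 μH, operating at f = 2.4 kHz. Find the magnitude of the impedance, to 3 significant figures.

12.4 Ω

ω = 2πf = 15080 rad/s
X_L = ωL = 7.03 Ω
X_C = 1/(ωC) = 4.48 Ω
Parallel: admittances add. Y = 1/(jωL) + jωC
Y = (0 + j0.0809) S
|Y| = 0.0809 S → |Z| = 1/|Y| = 12.4 Ω, ∠Z = −∠Y = -90.0°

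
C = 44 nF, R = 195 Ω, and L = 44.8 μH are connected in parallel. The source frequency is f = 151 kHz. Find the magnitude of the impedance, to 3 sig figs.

ω = 2πf = 948800 rad/s
X_L = ωL = 42.5 Ω
X_C = 1/(ωC) = 24.0 Ω
Parallel: admittances add. Y = 1/R + 1/(jωL) + jωC
Y = (0.00513 + j0.0182) S
|Y| = 0.0189 S → |Z| = 1/|Y| = 52.8 Ω, ∠Z = −∠Y = -74.3°

52.8 Ω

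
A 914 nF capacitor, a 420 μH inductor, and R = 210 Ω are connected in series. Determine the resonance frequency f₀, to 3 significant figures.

ω₀ = 1/√(LC) = 1/√(0.00042 × 9.14e-07) = 51040 rad/s
f₀ = ω₀/(2π) = 8.12 kHz

8.12 kHz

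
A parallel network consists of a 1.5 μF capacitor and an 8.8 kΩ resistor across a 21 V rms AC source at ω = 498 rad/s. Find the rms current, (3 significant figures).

X_C = 1/(ωC) = 1340 Ω
Parallel: admittances add. Y = 1/R + jωC
Y = (0.000114 + j0.000747) S
|Y| = 0.000756 S → |Z| = 1/|Y| = 1320 Ω, ∠Z = −∠Y = -81.4°
I = V/|Z| = 21/1320 = 15.9 mA

15.9 mA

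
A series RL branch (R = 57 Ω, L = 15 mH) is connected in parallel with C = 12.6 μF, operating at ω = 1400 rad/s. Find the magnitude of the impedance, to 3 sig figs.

51.2 Ω

X_L = ωL = 21.0 Ω
X_C = 1/(ωC) = 56.7 Ω
Branch 1 (R+jX_L): Z₁ = 57.0 + j21.0 Ω, |Z₁| = 60.7 Ω
Branch 2 (−jX_C): Z₂ = −j56.7 Ω
Parallel: Z = Z₁Z₂/(Z₁+Z₂), |Z| = 51.2 Ω, ∠Z = -37.7°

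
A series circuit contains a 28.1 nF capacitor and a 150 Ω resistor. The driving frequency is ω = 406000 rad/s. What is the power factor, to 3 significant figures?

0.863

X_C = 1/(ωC) = 87.7 Ω
Z = 150 − j87.7 Ω
|Z| = √(150² + 87.7²) = 174 Ω
∠Z = arctan(-87.7/150) = -30.3°
cos φ = cos(-30.3°) = 0.863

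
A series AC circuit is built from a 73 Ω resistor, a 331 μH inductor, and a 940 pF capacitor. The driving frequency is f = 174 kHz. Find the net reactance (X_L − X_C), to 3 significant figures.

-611 Ω

ω = 2πf = 1.093e+06 rad/s
X_L = ωL = 362 Ω
X_C = 1/(ωC) = 973 Ω
X = 362 − 973 = -611 Ω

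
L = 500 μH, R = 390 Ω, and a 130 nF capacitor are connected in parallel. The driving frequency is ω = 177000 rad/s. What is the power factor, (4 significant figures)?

X_L = ωL = 88.50 Ω
X_C = 1/(ωC) = 43.46 Ω
Parallel: admittances add. Y = 1/R + 1/(jωL) + jωC
Y = (0.002564 + j0.01171) S
|Y| = 0.01199 S → |Z| = 1/|Y| = 83.42 Ω, ∠Z = −∠Y = -77.65°
cos φ = cos(-77.65°) = 0.2139

0.2139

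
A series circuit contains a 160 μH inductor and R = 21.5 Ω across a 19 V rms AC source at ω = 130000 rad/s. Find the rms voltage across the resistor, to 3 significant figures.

13.7 V

X_L = ωL = 20.8 Ω
Z = 21.5 + j20.8 Ω
|Z| = √(21.5² + 20.8²) = 29.9 Ω
I = V/|Z| = 635 mA
V_R = I·|Z_R| = 0.635 × 21.5 = 13.7 V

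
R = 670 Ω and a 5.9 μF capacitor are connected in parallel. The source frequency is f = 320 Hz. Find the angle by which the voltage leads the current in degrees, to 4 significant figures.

ω = 2πf = 2011 rad/s
X_C = 1/(ωC) = 84.30 Ω
Parallel: admittances add. Y = 1/R + jωC
Y = (0.001493 + j0.01186) S
|Y| = 0.01196 S → |Z| = 1/|Y| = 83.64 Ω, ∠Z = −∠Y = -82.83°

-82.83°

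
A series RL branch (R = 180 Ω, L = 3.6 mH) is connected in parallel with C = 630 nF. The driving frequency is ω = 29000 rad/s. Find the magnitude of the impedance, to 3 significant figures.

X_L = ωL = 104 Ω
X_C = 1/(ωC) = 54.7 Ω
Branch 1 (R+jX_L): Z₁ = 180 + j104 Ω, |Z₁| = 208 Ω
Branch 2 (−jX_C): Z₂ = −j54.7 Ω
Parallel: Z = Z₁Z₂/(Z₁+Z₂), |Z| = 61.0 Ω, ∠Z = -75.3°

61.0 Ω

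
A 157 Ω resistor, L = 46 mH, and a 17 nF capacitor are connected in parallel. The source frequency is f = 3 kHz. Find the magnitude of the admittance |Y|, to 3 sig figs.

6.42 mS

ω = 2πf = 18850 rad/s
X_L = ωL = 867 Ω
X_C = 1/(ωC) = 3120 Ω
Parallel: admittances add. Y = 1/R + 1/(jωL) + jωC
Y = (0.00637 − j0.000833) S
|Y| = 0.00642 S → |Z| = 1/|Y| = 156 Ω, ∠Z = −∠Y = 7.45°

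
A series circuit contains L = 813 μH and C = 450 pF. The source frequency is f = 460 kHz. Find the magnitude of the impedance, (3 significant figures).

ω = 2πf = 2.89e+06 rad/s
X_L = ωL = 2350 Ω
X_C = 1/(ωC) = 769 Ω
Net reactance X = X_L − X_C = 1580 Ω
Z = j1580 Ω
|Z| = √(0² + 1580²) = 1580 Ω

1580 Ω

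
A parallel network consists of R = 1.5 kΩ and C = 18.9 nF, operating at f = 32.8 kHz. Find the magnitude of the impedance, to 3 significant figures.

253 Ω

ω = 2πf = 206100 rad/s
X_C = 1/(ωC) = 257 Ω
Parallel: admittances add. Y = 1/R + jωC
Y = (0.000667 + j0.00390) S
|Y| = 0.00395 S → |Z| = 1/|Y| = 253 Ω, ∠Z = −∠Y = -80.3°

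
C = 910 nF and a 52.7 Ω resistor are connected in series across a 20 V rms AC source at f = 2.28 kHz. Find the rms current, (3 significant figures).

ω = 2πf = 14330 rad/s
X_C = 1/(ωC) = 76.7 Ω
Z = 52.7 − j76.7 Ω
|Z| = √(52.7² + 76.7²) = 93.1 Ω
I = V/|Z| = 20/93.1 = 215 mA

215 mA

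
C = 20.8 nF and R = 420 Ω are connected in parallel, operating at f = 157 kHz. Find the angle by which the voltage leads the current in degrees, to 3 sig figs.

-83.4°

ω = 2πf = 986500 rad/s
X_C = 1/(ωC) = 48.7 Ω
Parallel: admittances add. Y = 1/R + jωC
Y = (0.00238 + j0.0205) S
|Y| = 0.0207 S → |Z| = 1/|Y| = 48.4 Ω, ∠Z = −∠Y = -83.4°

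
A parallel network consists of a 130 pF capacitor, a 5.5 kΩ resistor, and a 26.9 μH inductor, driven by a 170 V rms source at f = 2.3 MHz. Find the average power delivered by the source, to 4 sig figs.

ω = 2πf = 1.445e+07 rad/s
X_L = ωL = 388.7 Ω
X_C = 1/(ωC) = 532.3 Ω
Parallel: admittances add. Y = 1/R + 1/(jωL) + jωC
Y = (0.0001818 − j0.0006937) S
|Y| = 0.0007172 S → |Z| = 1/|Y| = 1394 Ω, ∠Z = −∠Y = 75.31°
I = V/|Z| = 121.9 mA
P = VI cos φ = 170 × 0.1219 × cos(75.31°) = 5.255 W

5.255 W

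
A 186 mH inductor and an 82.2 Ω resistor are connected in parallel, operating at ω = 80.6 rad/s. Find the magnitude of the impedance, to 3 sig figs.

X_L = ωL = 15.0 Ω
Parallel: admittances add. Y = 1/R + 1/(jωL)
Y = (0.0122 − j0.0667) S
|Y| = 0.0678 S → |Z| = 1/|Y| = 14.7 Ω, ∠Z = −∠Y = 79.7°

14.7 Ω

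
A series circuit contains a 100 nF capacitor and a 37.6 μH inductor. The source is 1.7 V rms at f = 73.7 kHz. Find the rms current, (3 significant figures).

ω = 2πf = 463100 rad/s
X_L = ωL = 17.4 Ω
X_C = 1/(ωC) = 21.6 Ω
Net reactance X = X_L − X_C = -4.18 Ω
Z = − j4.18 Ω
|Z| = √(0² + 4.18²) = 4.18 Ω
I = V/|Z| = 1.7/4.18 = 406 mA

406 mA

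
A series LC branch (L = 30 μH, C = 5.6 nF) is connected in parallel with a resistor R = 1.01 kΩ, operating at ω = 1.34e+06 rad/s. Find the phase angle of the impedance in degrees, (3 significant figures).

-84.7°

X_L = ωL = 40.2 Ω
X_C = 1/(ωC) = 133 Ω
Branch 1: Z₁ = R = 1010 Ω
Branch 2 (series LC): Z₂ = j(X_L − X_C) = −j93.1 Ω
Parallel: Z = Z₁Z₂/(Z₁+Z₂), |Z| = 92.7 Ω, ∠Z = -84.7°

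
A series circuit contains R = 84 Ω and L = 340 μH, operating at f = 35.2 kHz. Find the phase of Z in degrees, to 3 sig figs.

ω = 2πf = 221200 rad/s
X_L = ωL = 75.2 Ω
Z = 84.0 + j75.2 Ω
|Z| = √(84.0² + 75.2²) = 113 Ω
∠Z = arctan(75.2/84.0) = 41.8°

41.8°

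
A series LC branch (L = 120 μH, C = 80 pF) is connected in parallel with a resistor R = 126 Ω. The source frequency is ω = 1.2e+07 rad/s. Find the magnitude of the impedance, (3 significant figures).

X_L = ωL = 1440 Ω
X_C = 1/(ωC) = 1040 Ω
Branch 1: Z₁ = R = 126 Ω
Branch 2 (series LC): Z₂ = j(X_L − X_C) = j398 Ω
Parallel: Z = Z₁Z₂/(Z₁+Z₂), |Z| = 120 Ω, ∠Z = 17.6°

120 Ω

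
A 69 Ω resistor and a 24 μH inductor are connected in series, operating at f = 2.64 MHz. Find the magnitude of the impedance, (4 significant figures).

ω = 2πf = 1.659e+07 rad/s
X_L = ωL = 398.1 Ω
Z = 69.00 + j398.1 Ω
|Z| = √(69.00² + 398.1²) = 404.0 Ω

404.0 Ω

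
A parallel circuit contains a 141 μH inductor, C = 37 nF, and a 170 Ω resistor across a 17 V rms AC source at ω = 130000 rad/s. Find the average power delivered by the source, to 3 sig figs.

1.70 W

X_L = ωL = 18.3 Ω
X_C = 1/(ωC) = 208 Ω
Parallel: admittances add. Y = 1/R + 1/(jωL) + jωC
Y = (0.00588 − j0.0497) S
|Y| = 0.0501 S → |Z| = 1/|Y| = 20.0 Ω, ∠Z = −∠Y = 83.3°
I = V/|Z| = 852 mA
P = VI cos φ = 17 × 0.852 × cos(83.3°) = 1.70 W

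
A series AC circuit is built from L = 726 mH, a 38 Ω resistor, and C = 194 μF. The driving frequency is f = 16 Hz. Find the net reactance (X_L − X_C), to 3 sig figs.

ω = 2πf = 100.5 rad/s
X_L = ωL = 73.0 Ω
X_C = 1/(ωC) = 51.3 Ω
X = 73.0 − 51.3 = 21.7 Ω

21.7 Ω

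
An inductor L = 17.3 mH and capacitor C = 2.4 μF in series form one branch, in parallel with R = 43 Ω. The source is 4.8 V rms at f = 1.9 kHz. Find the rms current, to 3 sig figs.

115 mA

ω = 2πf = 11940 rad/s
X_L = ωL = 207 Ω
X_C = 1/(ωC) = 34.9 Ω
Branch 1: Z₁ = R = 43.0 Ω
Branch 2 (series LC): Z₂ = j(X_L − X_C) = j172 Ω
Parallel: Z = Z₁Z₂/(Z₁+Z₂), |Z| = 41.7 Ω, ∠Z = 14.1°
I = V/|Z| = 4.8/41.7 = 115 mA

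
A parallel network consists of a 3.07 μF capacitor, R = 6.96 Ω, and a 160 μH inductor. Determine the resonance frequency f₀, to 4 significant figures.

7.181 kHz

ω₀ = 1/√(LC) = 1/√(0.00016 × 3.07e-06) = 45120 rad/s
f₀ = ω₀/(2π) = 7.181 kHz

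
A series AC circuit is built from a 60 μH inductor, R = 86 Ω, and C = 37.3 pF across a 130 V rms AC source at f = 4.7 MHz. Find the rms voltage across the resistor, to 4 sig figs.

ω = 2πf = 2.953e+07 rad/s
X_L = ωL = 1772 Ω
X_C = 1/(ωC) = 907.8 Ω
Net reactance X = X_L − X_C = 864.0 Ω
Z = 86.00 + j864.0 Ω
|Z| = √(86.00² + 864.0²) = 868.3 Ω
I = V/|Z| = 149.7 mA
V_R = I·|Z_R| = 0.1497 × 86.00 = 12.88 V

12.88 V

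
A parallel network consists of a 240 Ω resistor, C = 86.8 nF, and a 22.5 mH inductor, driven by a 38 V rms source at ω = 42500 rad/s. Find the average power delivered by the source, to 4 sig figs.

X_L = ωL = 956.2 Ω
X_C = 1/(ωC) = 271.1 Ω
Parallel: admittances add. Y = 1/R + 1/(jωL) + jωC
Y = (0.004167 + j0.002643) S
|Y| = 0.004934 S → |Z| = 1/|Y| = 202.7 Ω, ∠Z = −∠Y = -32.39°
I = V/|Z| = 187.5 mA
P = VI cos φ = 38 × 0.1875 × cos(-32.39°) = 6.017 W

6.017 W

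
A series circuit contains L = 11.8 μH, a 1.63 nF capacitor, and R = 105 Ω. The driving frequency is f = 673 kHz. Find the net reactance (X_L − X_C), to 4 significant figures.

ω = 2πf = 4.229e+06 rad/s
X_L = ωL = 49.90 Ω
X_C = 1/(ωC) = 145.1 Ω
X = 49.90 − 145.1 = -95.19 Ω

-95.19 Ω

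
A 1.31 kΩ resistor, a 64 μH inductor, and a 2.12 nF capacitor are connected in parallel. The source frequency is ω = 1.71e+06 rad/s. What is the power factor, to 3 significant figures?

0.137

X_L = ωL = 109 Ω
X_C = 1/(ωC) = 276 Ω
Parallel: admittances add. Y = 1/R + 1/(jωL) + jωC
Y = (0.000763 − j0.00551) S
|Y| = 0.00556 S → |Z| = 1/|Y| = 180 Ω, ∠Z = −∠Y = 82.1°
cos φ = cos(82.1°) = 0.137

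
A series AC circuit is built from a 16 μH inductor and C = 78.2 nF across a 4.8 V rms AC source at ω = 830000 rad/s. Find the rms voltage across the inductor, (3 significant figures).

30.0 V

X_L = ωL = 13.3 Ω
X_C = 1/(ωC) = 15.4 Ω
Net reactance X = X_L − X_C = -2.13 Ω
Z = − j2.13 Ω
|Z| = √(0² + 2.13²) = 2.13 Ω
I = V/|Z| = 2.26 A
V_L = I·|Z_L| = 2.26 × 13.3 = 30.0 V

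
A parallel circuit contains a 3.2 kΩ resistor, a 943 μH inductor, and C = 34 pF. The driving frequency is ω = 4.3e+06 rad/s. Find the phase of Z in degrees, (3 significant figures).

X_L = ωL = 4050 Ω
X_C = 1/(ωC) = 6840 Ω
Parallel: admittances add. Y = 1/R + 1/(jωL) + jωC
Y = (0.000313 − j0.000100) S
|Y| = 0.000328 S → |Z| = 1/|Y| = 3050 Ω, ∠Z = −∠Y = 17.8°

17.8°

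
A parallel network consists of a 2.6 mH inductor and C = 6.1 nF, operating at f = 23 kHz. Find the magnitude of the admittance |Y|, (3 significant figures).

ω = 2πf = 144500 rad/s
X_L = ωL = 376 Ω
X_C = 1/(ωC) = 1130 Ω
Parallel: admittances add. Y = 1/(jωL) + jωC
Y = (0 − j0.00178) S
|Y| = 0.00178 S → |Z| = 1/|Y| = 562 Ω, ∠Z = −∠Y = 90.0°

1.78 mS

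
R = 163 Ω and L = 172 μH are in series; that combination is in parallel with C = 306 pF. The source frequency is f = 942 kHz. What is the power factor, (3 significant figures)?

0.177

ω = 2πf = 5.919e+06 rad/s
X_L = ωL = 1020 Ω
X_C = 1/(ωC) = 552 Ω
Branch 1 (R+jX_L): Z₁ = 163 + j1020 Ω, |Z₁| = 1030 Ω
Branch 2 (−jX_C): Z₂ = −j552 Ω
Parallel: Z = Z₁Z₂/(Z₁+Z₂), |Z| = 1150 Ω, ∠Z = -79.8°
cos φ = cos(-79.8°) = 0.177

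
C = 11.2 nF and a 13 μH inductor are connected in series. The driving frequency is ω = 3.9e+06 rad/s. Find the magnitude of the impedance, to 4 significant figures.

27.81 Ω

X_L = ωL = 50.70 Ω
X_C = 1/(ωC) = 22.89 Ω
Net reactance X = X_L − X_C = 27.81 Ω
Z = j27.81 Ω
|Z| = √(0² + 27.81²) = 27.81 Ω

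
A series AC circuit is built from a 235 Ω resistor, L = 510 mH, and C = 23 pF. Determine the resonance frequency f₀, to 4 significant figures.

46.47 kHz

ω₀ = 1/√(LC) = 1/√(0.51 × 2.3e-11) = 292000 rad/s
f₀ = ω₀/(2π) = 46.47 kHz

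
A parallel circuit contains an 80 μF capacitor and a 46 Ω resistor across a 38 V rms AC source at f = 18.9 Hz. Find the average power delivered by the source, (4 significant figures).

31.39 W

ω = 2πf = 118.8 rad/s
X_C = 1/(ωC) = 105.3 Ω
Parallel: admittances add. Y = 1/R + jωC
Y = (0.02174 + j0.009500) S
|Y| = 0.02372 S → |Z| = 1/|Y| = 42.15 Ω, ∠Z = −∠Y = -23.61°
I = V/|Z| = 901.5 mA
P = VI cos φ = 38 × 0.9015 × cos(-23.61°) = 31.39 W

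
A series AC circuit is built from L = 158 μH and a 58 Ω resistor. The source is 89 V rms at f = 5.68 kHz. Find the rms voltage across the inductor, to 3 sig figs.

ω = 2πf = 35690 rad/s
X_L = ωL = 5.64 Ω
Z = 58.0 + j5.64 Ω
|Z| = √(58.0² + 5.64²) = 58.3 Ω
I = V/|Z| = 1.53 A
V_L = I·|Z_L| = 1.53 × 5.64 = 8.61 V

8.61 V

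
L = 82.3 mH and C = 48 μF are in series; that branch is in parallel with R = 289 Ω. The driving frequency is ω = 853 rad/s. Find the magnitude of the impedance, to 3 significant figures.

X_L = ωL = 70.2 Ω
X_C = 1/(ωC) = 24.4 Ω
Branch 1: Z₁ = R = 289 Ω
Branch 2 (series LC): Z₂ = j(X_L − X_C) = j45.8 Ω
Parallel: Z = Z₁Z₂/(Z₁+Z₂), |Z| = 45.2 Ω, ∠Z = 81.0°

45.2 Ω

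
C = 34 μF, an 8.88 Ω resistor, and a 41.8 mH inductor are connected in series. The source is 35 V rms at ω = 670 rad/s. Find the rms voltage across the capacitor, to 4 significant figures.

X_L = ωL = 28.01 Ω
X_C = 1/(ωC) = 43.90 Ω
Net reactance X = X_L − X_C = -15.89 Ω
Z = 8.880 − j15.89 Ω
|Z| = √(8.880² + 15.89²) = 18.20 Ω
I = V/|Z| = 1.923 A
V_C = I·|Z_C| = 1.923 × 43.90 = 84.40 V

84.40 V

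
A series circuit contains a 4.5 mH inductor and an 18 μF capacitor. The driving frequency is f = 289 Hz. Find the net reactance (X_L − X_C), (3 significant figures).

-22.4 Ω

ω = 2πf = 1816 rad/s
X_L = ωL = 8.17 Ω
X_C = 1/(ωC) = 30.6 Ω
X = 8.17 − 30.6 = -22.4 Ω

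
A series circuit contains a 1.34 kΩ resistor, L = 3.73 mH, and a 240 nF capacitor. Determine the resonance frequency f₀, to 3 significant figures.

5.32 kHz

ω₀ = 1/√(LC) = 1/√(0.00373 × 2.4e-07) = 33420 rad/s
f₀ = ω₀/(2π) = 5.32 kHz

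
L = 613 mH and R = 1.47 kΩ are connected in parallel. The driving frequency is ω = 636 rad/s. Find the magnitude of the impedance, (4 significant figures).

376.8 Ω

X_L = ωL = 389.9 Ω
Parallel: admittances add. Y = 1/R + 1/(jωL)
Y = (0.0006803 − j0.002565) S
|Y| = 0.002654 S → |Z| = 1/|Y| = 376.8 Ω, ∠Z = −∠Y = 75.15°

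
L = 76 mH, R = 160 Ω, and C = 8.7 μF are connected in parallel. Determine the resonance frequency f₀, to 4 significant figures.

195.7 Hz

ω₀ = 1/√(LC) = 1/√(0.076 × 8.7e-06) = 1230 rad/s
f₀ = ω₀/(2π) = 195.7 Hz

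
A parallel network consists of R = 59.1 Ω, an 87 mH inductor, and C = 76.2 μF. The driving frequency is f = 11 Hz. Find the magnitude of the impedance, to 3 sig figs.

6.18 Ω

ω = 2πf = 69.12 rad/s
X_L = ωL = 6.01 Ω
X_C = 1/(ωC) = 190 Ω
Parallel: admittances add. Y = 1/R + 1/(jωL) + jωC
Y = (0.0169 − j0.161) S
|Y| = 0.162 S → |Z| = 1/|Y| = 6.18 Ω, ∠Z = −∠Y = 84.0°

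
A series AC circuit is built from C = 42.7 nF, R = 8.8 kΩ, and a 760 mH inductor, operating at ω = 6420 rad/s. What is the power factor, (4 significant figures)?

X_L = ωL = 4879 Ω
X_C = 1/(ωC) = 3648 Ω
Net reactance X = X_L − X_C = 1231 Ω
Z = 8800 + j1231 Ω
|Z| = √(8800² + 1231²) = 8886 Ω
∠Z = arctan(1231/8800) = 7.965°
cos φ = cos(7.965°) = 0.9904

0.9904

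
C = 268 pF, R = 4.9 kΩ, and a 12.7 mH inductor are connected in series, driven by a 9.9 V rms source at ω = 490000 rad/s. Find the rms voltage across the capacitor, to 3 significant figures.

X_L = ωL = 6220 Ω
X_C = 1/(ωC) = 7610 Ω
Net reactance X = X_L − X_C = -1390 Ω
Z = 4900 − j1390 Ω
|Z| = √(4900² + 1390²) = 5090 Ω
I = V/|Z| = 1.94 mA
V_C = I·|Z_C| = 0.00194 × 7610 = 14.8 V

14.8 V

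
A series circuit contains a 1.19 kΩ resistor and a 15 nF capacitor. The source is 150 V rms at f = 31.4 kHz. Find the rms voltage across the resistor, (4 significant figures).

ω = 2πf = 197300 rad/s
X_C = 1/(ωC) = 337.9 Ω
Z = 1190 − j337.9 Ω
|Z| = √(1190² + 337.9²) = 1237 Ω
I = V/|Z| = 121.3 mA
V_R = I·|Z_R| = 0.1213 × 1190 = 144.3 V

144.3 V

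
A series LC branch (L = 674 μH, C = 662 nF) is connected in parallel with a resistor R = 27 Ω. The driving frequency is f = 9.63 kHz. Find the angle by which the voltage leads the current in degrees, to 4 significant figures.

59.64°

ω = 2πf = 60510 rad/s
X_L = ωL = 40.78 Ω
X_C = 1/(ωC) = 24.97 Ω
Branch 1: Z₁ = R = 27.00 Ω
Branch 2 (series LC): Z₂ = j(X_L − X_C) = j15.82 Ω
Parallel: Z = Z₁Z₂/(Z₁+Z₂), |Z| = 13.65 Ω, ∠Z = 59.64°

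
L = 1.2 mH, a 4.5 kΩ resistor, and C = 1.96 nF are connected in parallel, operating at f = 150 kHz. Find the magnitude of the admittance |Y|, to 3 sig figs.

988 μS

ω = 2πf = 942500 rad/s
X_L = ωL = 1130 Ω
X_C = 1/(ωC) = 541 Ω
Parallel: admittances add. Y = 1/R + 1/(jωL) + jωC
Y = (0.000222 + j0.000963) S
|Y| = 0.000988 S → |Z| = 1/|Y| = 1010 Ω, ∠Z = −∠Y = -77.0°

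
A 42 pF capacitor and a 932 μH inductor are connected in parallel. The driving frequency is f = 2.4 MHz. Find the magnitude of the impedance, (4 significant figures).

1779 Ω

ω = 2πf = 1.508e+07 rad/s
X_L = ωL = 14050 Ω
X_C = 1/(ωC) = 1579 Ω
Parallel: admittances add. Y = 1/(jωL) + jωC
Y = (0 + j0.0005622) S
|Y| = 0.0005622 S → |Z| = 1/|Y| = 1779 Ω, ∠Z = −∠Y = -90.00°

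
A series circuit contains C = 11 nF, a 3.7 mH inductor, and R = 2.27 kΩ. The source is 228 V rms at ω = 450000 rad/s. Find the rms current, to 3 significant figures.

84.4 mA

X_L = ωL = 1660 Ω
X_C = 1/(ωC) = 202 Ω
Net reactance X = X_L − X_C = 1460 Ω
Z = 2270 + j1460 Ω
|Z| = √(2270² + 1460²) = 2700 Ω
I = V/|Z| = 228/2700 = 84.4 mA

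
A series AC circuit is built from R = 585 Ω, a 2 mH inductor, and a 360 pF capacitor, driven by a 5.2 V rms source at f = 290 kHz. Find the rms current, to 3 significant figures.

2.36 mA

ω = 2πf = 1.822e+06 rad/s
X_L = ωL = 3640 Ω
X_C = 1/(ωC) = 1520 Ω
Net reactance X = X_L − X_C = 2120 Ω
Z = 585 + j2120 Ω
|Z| = √(585² + 2120²) = 2200 Ω
I = V/|Z| = 5.2/2200 = 2.36 mA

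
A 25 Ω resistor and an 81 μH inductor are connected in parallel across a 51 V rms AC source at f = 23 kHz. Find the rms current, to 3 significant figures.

4.81 A

ω = 2πf = 144500 rad/s
X_L = ωL = 11.7 Ω
Parallel: admittances add. Y = 1/R + 1/(jωL)
Y = (0.0400 − j0.0854) S
|Y| = 0.0943 S → |Z| = 1/|Y| = 10.6 Ω, ∠Z = −∠Y = 64.9°
I = V/|Z| = 51/10.6 = 4.81 A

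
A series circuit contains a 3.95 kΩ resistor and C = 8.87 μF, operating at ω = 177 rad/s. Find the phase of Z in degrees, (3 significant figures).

-9.16°

X_C = 1/(ωC) = 637 Ω
Z = 3950 − j637 Ω
|Z| = √(3950² + 637²) = 4000 Ω
∠Z = arctan(-637/3950) = -9.16°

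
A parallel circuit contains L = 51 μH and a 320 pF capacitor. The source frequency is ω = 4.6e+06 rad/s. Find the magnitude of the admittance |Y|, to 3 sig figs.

2.79 mS

X_L = ωL = 235 Ω
X_C = 1/(ωC) = 679 Ω
Parallel: admittances add. Y = 1/(jωL) + jωC
Y = (0 − j0.00279) S
|Y| = 0.00279 S → |Z| = 1/|Y| = 358 Ω, ∠Z = −∠Y = 90.0°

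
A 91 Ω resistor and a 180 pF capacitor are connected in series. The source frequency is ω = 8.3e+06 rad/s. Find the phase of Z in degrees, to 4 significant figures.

-82.26°

X_C = 1/(ωC) = 669.3 Ω
Z = 91.00 − j669.3 Ω
|Z| = √(91.00² + 669.3²) = 675.5 Ω
∠Z = arctan(-669.3/91.00) = -82.26°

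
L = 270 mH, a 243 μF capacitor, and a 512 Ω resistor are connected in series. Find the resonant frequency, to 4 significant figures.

ω₀ = 1/√(LC) = 1/√(0.27 × 0.000243) = 123.5 rad/s
f₀ = ω₀/(2π) = 19.65 Hz

19.65 Hz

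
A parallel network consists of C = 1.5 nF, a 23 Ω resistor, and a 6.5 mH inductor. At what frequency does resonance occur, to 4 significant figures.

50.97 kHz

ω₀ = 1/√(LC) = 1/√(0.0065 × 1.5e-09) = 320300 rad/s
f₀ = ω₀/(2π) = 50.97 kHz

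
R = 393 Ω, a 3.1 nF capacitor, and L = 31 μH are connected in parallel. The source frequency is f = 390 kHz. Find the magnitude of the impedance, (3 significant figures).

ω = 2πf = 2.45e+06 rad/s
X_L = ωL = 76.0 Ω
X_C = 1/(ωC) = 132 Ω
Parallel: admittances add. Y = 1/R + 1/(jωL) + jωC
Y = (0.00254 − j0.00557) S
|Y| = 0.00612 S → |Z| = 1/|Y| = 163 Ω, ∠Z = −∠Y = 65.4°

163 Ω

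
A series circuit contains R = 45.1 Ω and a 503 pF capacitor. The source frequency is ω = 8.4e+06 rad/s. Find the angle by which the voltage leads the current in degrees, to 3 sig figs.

-79.2°

X_C = 1/(ωC) = 237 Ω
Z = 45.1 − j237 Ω
|Z| = √(45.1² + 237²) = 241 Ω
∠Z = arctan(-237/45.1) = -79.2°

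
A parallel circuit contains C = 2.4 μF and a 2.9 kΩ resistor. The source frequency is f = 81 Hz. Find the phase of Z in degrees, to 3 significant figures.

-74.2°

ω = 2πf = 508.9 rad/s
X_C = 1/(ωC) = 819 Ω
Parallel: admittances add. Y = 1/R + jωC
Y = (0.000345 + j0.00122) S
|Y| = 0.00127 S → |Z| = 1/|Y| = 788 Ω, ∠Z = −∠Y = -74.2°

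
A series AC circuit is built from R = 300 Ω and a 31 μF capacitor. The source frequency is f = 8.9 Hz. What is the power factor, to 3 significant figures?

0.461

ω = 2πf = 55.92 rad/s
X_C = 1/(ωC) = 577 Ω
Z = 300 − j577 Ω
|Z| = √(300² + 577²) = 650 Ω
∠Z = arctan(-577/300) = -62.5°
cos φ = cos(-62.5°) = 0.461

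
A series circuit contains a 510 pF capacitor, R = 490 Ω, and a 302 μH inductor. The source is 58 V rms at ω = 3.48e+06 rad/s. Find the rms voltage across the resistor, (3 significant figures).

41.1 V

X_L = ωL = 1050 Ω
X_C = 1/(ωC) = 563 Ω
Net reactance X = X_L − X_C = 488 Ω
Z = 490 + j488 Ω
|Z| = √(490² + 488²) = 691 Ω
I = V/|Z| = 83.9 mA
V_R = I·|Z_R| = 0.0839 × 490 = 41.1 V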